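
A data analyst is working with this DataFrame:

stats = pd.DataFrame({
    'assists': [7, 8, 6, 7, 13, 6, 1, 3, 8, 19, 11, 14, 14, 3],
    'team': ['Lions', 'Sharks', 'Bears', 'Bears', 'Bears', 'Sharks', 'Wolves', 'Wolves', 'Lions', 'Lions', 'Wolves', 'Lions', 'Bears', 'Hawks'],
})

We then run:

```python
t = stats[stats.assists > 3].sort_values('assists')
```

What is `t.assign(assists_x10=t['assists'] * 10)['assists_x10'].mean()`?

filter rows where assists > 3:
    assists    team
0         7   Lions
1         8  Sharks
2         6   Bears
3         7   Bears
4        13   Bears
5         6  Sharks
8         8   Lions
9        19   Lions
10       11  Wolves
11       14   Lions
12       14   Bears
sort by assists:
    assists    team
2         6   Bears
5         6  Sharks
0         7   Lions
3         7   Bears
1         8  Sharks
8         8   Lions
10       11  Wolves
4        13   Bears
11       14   Lions
12       14   Bears
9        19   Lions
add column assists_x10 = t['assists'] * 10:
    assists    team  assists_x10
2         6   Bears           60
5         6  Sharks           60
0         7   Lions           70
3         7   Bears           70
1         8  Sharks           80
8         8   Lions           80
10       11  Wolves          110
4        13   Bears          130
11       14   Lions          140
12       14   Bears          140
9        19   Lions          190
Reading off the mean of column 'assists_x10', we get 102.727272727.

102.727272727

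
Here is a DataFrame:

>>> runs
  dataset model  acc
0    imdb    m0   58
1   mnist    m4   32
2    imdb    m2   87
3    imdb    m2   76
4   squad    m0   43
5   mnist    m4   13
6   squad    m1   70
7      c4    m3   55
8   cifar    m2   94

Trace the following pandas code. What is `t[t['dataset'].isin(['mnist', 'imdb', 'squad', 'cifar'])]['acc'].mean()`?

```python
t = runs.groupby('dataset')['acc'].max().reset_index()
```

70.75

group by dataset, max of acc:
dataset
c4       55
cifar    94
imdb     87
mnist    32
squad    70
Name: acc, dtype: int64
reset_index():
  dataset  acc
0      c4   55
1   cifar   94
2    imdb   87
3   mnist   32
4   squad   70
filter rows where dataset in ['mnist', 'imdb', 'squad', 'cifar']:
  dataset  acc
1   cifar   94
2    imdb   87
3   mnist   32
4   squad   70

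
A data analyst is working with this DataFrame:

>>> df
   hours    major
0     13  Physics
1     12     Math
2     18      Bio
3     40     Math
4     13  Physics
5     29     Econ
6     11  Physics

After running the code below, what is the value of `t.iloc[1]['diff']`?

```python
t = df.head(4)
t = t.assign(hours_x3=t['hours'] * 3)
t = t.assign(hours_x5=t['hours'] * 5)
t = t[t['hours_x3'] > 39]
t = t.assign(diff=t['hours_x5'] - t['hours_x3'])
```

80

take first 4 rows:
   hours    major
0     13  Physics
1     12     Math
2     18      Bio
3     40     Math
add column hours_x3 = t['hours'] * 3:
   hours    major  hours_x3
0     13  Physics        39
1     12     Math        36
2     18      Bio        54
3     40     Math       120
add column hours_x5 = t['hours'] * 5:
   hours    major  hours_x3  hours_x5
0     13  Physics        39        65
1     12     Math        36        60
2     18      Bio        54        90
3     40     Math       120       200
filter rows where hours_x3 > 39:
   hours major  hours_x3  hours_x5
2     18   Bio        54        90
3     40  Math       120       200
add column diff = t['hours_x5'] - t['hours_x3']:
   hours major  hours_x3  hours_x5  diff
2     18   Bio        54        90    36
3     40  Math       120       200    80
So iloc[1]['diff'] = 80.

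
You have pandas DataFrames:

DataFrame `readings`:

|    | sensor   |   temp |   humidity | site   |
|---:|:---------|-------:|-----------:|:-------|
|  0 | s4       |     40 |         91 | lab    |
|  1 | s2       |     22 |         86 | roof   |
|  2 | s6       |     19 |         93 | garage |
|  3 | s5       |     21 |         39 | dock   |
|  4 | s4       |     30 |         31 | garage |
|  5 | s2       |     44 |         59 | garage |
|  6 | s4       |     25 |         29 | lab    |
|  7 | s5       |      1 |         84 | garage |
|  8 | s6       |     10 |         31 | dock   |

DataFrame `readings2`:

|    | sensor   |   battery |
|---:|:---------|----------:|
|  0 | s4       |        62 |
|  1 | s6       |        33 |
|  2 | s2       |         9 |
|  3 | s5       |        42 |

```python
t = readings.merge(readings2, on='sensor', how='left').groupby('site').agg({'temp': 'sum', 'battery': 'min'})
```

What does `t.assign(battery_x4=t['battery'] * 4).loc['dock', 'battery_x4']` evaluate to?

132

merge on 'sensor' (how='left') → 9 rows:
  sensor  temp  humidity    site  battery
0     s4    40        91     lab       62
1     s2    22        86    roof        9
2     s6    19        93  garage       33
3     s5    21        39    dock       42
4     s4    30        31  garage       62
5     s2    44        59  garage        9
6     s4    25        29     lab       62
7     s5     1        84  garage       42
8     s6    10        31    dock       33
group by site: sum(temp), min(battery):
        temp  battery
site                 
dock      31       33
garage    94        9
lab       65       62
roof      22        9
add column battery_x4 = t['battery'] * 4:
        temp  battery  battery_x4
site                             
dock      31       33         132
garage    94        9          36
lab       65       62         248
roof      22        9          36
Finally, value at row 'dock', column 'battery_x4' = 132.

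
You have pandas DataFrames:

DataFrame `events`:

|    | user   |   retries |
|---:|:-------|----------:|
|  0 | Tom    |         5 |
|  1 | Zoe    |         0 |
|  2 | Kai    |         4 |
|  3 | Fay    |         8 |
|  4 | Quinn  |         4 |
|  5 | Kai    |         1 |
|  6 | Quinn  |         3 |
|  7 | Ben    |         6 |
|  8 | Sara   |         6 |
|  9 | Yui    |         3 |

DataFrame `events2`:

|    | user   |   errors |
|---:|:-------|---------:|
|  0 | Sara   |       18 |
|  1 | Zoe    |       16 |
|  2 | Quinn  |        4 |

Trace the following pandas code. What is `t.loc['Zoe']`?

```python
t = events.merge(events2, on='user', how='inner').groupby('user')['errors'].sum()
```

merge on 'user' (how='inner') → 4 rows:
    user  retries  errors
0    Zoe        0      16
1  Quinn        4       4
2  Quinn        3       4
3   Sara        6      18
group by user, sum of errors:
user
Quinn     8
Sara     18
Zoe      16
Name: errors, dtype: int64
So loc['Zoe'] = 16.

16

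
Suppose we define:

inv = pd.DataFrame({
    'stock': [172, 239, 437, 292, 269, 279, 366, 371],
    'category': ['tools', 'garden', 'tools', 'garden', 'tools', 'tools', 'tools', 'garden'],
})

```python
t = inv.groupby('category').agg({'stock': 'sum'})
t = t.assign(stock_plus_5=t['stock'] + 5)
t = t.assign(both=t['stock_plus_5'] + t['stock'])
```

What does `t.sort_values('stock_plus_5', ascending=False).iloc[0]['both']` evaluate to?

group by category, sum of stock:
          stock
category       
garden      902
tools      1523
add column stock_plus_5 = t['stock'] + 5:
          stock  stock_plus_5
category                     
garden      902           907
tools      1523          1528
add column both = t['stock_plus_5'] + t['stock']:
          stock  stock_plus_5  both
category                           
garden      902           907  1809
tools      1523          1528  3051
sort by stock_plus_5 descending:
          stock  stock_plus_5  both
category                           
tools      1523          1528  3051
garden      902           907  1809
So iloc[0]['both'] = 3051.

3051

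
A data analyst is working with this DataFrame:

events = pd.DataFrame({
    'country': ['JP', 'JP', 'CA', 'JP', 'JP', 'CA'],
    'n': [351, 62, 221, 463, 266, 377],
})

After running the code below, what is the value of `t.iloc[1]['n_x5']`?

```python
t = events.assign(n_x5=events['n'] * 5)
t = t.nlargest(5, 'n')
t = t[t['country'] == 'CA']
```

1105

add column n_x5 = events['n'] * 5:
  country    n  n_x5
0      JP  351  1755
1      JP   62   310
2      CA  221  1105
3      JP  463  2315
4      JP  266  1330
5      CA  377  1885
take 5 rows with largest n:
  country    n  n_x5
3      JP  463  2315
5      CA  377  1885
0      JP  351  1755
4      JP  266  1330
2      CA  221  1105
filter rows where country == 'CA':
  country    n  n_x5
5      CA  377  1885
2      CA  221  1105
The value at position 1, column 'n_x5' is 1105.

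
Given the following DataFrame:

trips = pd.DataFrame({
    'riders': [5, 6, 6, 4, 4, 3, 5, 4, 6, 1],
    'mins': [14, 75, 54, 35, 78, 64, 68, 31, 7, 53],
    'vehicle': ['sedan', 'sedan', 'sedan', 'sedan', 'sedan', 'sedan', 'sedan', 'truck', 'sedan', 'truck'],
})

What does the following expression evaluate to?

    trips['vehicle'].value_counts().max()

value_counts of vehicle:
vehicle
sedan    8
truck    2
Name: count, dtype: int64

8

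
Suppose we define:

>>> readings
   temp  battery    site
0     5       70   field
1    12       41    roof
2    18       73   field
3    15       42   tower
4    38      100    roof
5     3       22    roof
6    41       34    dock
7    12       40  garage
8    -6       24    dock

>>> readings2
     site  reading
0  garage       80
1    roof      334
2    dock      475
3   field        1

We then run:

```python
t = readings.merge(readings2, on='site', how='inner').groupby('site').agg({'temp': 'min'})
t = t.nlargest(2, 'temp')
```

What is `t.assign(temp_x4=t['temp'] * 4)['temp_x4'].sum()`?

68

merge on 'site' (how='inner') → 8 rows:
   temp  battery    site  reading
0     5       70   field        1
1    12       41    roof      334
2    18       73   field        1
3    38      100    roof      334
4     3       22    roof      334
5    41       34    dock      475
6    12       40  garage       80
7    -6       24    dock      475
group by site, min of temp:
        temp
site        
dock      -6
field      5
garage    12
roof       3
take 2 rows with largest temp:
        temp
site        
garage    12
field      5
add column temp_x4 = t['temp'] * 4:
        temp  temp_x4
site                 
garage    12       48
field      5       20
Reading off the sum of column 'temp_x4', we get 68.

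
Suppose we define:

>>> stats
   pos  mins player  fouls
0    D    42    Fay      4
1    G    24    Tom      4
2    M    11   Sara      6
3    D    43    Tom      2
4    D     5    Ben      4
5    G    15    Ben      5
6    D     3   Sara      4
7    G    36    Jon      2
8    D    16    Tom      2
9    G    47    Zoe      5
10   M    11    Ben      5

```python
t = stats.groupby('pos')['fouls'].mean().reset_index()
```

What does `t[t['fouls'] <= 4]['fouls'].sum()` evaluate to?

group by pos, mean of fouls:
pos
D    3.2
G    4.0
M    5.5
Name: fouls, dtype: float64
reset_index():
  pos  fouls
0   D    3.2
1   G    4.0
2   M    5.5
filter rows where fouls <= 4:
  pos  fouls
0   D    3.2
1   G    4.0

7.2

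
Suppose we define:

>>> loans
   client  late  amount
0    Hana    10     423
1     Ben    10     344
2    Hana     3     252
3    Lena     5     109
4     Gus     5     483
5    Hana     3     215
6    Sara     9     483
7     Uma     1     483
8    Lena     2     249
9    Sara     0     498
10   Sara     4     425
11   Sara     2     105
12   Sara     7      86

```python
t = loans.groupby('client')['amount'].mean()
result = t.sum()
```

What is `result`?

group by client, mean of amount:
client
Ben     344.000000
Gus     483.000000
Hana    296.666667
Lena    179.000000
Sara    319.400000
Uma     483.000000
Name: amount, dtype: float64
Taking the sum of the resulting series gives 2105.06666667.

2105.06666667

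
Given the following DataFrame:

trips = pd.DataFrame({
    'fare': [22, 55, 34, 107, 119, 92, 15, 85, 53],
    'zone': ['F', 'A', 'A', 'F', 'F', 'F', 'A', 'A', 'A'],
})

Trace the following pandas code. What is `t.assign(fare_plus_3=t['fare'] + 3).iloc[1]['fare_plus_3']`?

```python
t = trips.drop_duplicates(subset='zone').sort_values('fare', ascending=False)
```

drop duplicate zone (keep=first):
   fare zone
0    22    F
1    55    A
sort by fare descending:
   fare zone
1    55    A
0    22    F
add column fare_plus_3 = t['fare'] + 3:
   fare zone  fare_plus_3
1    55    A           58
0    22    F           25

25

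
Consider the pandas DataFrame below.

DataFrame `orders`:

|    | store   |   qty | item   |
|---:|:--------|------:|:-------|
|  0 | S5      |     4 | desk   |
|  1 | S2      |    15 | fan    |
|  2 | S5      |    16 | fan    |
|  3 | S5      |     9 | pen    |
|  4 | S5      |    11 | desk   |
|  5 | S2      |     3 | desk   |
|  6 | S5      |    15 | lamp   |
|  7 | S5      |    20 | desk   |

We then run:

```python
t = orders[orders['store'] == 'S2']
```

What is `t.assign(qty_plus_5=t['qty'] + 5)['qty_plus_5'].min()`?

filter rows where store == 'S2':
  store  qty  item
1    S2   15   fan
5    S2    3  desk
add column qty_plus_5 = t['qty'] + 5:
  store  qty  item  qty_plus_5
1    S2   15   fan          20
5    S2    3  desk           8
Reading off the min of column 'qty_plus_5', we get 8.

8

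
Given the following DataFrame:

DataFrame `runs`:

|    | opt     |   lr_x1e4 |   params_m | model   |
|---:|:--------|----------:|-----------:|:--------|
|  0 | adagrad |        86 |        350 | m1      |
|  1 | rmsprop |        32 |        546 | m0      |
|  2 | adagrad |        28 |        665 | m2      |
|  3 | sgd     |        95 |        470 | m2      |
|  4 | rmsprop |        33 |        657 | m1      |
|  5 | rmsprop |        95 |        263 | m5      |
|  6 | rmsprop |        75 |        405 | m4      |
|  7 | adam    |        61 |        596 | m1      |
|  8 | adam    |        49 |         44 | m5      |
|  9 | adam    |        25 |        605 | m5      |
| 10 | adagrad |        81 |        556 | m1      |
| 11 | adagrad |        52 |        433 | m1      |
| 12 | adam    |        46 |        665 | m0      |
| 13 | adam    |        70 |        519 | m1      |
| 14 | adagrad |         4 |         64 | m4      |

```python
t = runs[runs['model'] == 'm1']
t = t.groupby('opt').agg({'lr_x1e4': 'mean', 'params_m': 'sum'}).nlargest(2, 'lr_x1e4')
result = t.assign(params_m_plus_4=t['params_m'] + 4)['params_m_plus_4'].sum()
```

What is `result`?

2462

filter rows where model == 'm1':
        opt  lr_x1e4  params_m model
0   adagrad       86       350    m1
4   rmsprop       33       657    m1
7      adam       61       596    m1
10  adagrad       81       556    m1
11  adagrad       52       433    m1
13     adam       70       519    m1
group by opt: mean(lr_x1e4), sum(params_m):
         lr_x1e4  params_m
opt                       
adagrad     73.0      1339
adam        65.5      1115
rmsprop     33.0       657
take 2 rows with largest lr_x1e4:
         lr_x1e4  params_m
opt                       
adagrad     73.0      1339
adam        65.5      1115
add column params_m_plus_4 = t['params_m'] + 4:
         lr_x1e4  params_m  params_m_plus_4
opt                                        
adagrad     73.0      1339             1343
adam        65.5      1115             1119
Finally, sum of column 'params_m_plus_4' = 2462.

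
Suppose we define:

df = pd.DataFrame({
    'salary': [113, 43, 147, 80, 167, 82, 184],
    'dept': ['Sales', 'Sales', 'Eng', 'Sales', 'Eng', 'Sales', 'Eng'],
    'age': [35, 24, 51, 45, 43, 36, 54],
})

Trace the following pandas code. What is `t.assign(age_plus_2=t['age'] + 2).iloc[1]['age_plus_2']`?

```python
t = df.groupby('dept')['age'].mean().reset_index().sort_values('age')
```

51.3333333333

group by dept, mean of age:
dept
Eng      49.333333
Sales    35.000000
Name: age, dtype: float64
reset_index():
    dept        age
0    Eng  49.333333
1  Sales  35.000000
sort by age:
    dept        age
1  Sales  35.000000
0    Eng  49.333333
add column age_plus_2 = t['age'] + 2:
    dept        age  age_plus_2
1  Sales  35.000000   37.000000
0    Eng  49.333333   51.333333
The value at position 1, column 'age_plus_2' is 51.3333333333.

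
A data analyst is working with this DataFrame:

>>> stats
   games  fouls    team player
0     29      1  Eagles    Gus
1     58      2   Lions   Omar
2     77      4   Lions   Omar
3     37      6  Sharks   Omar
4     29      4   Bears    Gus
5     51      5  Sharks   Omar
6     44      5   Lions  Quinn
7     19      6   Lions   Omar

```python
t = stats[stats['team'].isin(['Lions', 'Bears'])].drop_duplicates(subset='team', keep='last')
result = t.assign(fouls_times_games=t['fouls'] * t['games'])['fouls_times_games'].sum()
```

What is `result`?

filter rows where team in ['Lions', 'Bears']:
   games  fouls   team player
1     58      2  Lions   Omar
2     77      4  Lions   Omar
4     29      4  Bears    Gus
6     44      5  Lions  Quinn
7     19      6  Lions   Omar
drop duplicate team (keep=last):
   games  fouls   team player
4     29      4  Bears    Gus
7     19      6  Lions   Omar
add column fouls_times_games = t['fouls'] * t['games']:
   games  fouls   team player  fouls_times_games
4     29      4  Bears    Gus                116
7     19      6  Lions   Omar                114

230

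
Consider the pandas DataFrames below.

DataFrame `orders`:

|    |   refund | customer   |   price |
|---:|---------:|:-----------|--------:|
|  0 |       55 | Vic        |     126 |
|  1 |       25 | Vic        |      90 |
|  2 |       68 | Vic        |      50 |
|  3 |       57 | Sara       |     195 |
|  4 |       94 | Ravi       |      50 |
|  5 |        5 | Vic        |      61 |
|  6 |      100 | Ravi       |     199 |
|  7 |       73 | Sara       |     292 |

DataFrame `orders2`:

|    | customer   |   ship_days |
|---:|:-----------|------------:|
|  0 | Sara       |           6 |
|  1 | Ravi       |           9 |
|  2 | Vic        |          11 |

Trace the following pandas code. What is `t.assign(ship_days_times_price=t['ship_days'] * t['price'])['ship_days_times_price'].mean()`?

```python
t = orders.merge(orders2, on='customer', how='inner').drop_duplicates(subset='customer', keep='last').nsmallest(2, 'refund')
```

merge on 'customer' (how='inner') → 8 rows:
   refund customer  price  ship_days
0      55      Vic    126         11
1      25      Vic     90         11
2      68      Vic     50         11
3      57     Sara    195          6
4      94     Ravi     50          9
5       5      Vic     61         11
6     100     Ravi    199          9
7      73     Sara    292          6
drop duplicate customer (keep=last):
   refund customer  price  ship_days
5       5      Vic     61         11
6     100     Ravi    199          9
7      73     Sara    292          6
take 2 rows with smallest refund:
   refund customer  price  ship_days
5       5      Vic     61         11
7      73     Sara    292          6
add column ship_days_times_price = t['ship_days'] * t['price']:
   refund customer  price  ship_days  ship_days_times_price
5       5      Vic     61         11                    671
7      73     Sara    292          6                   1752
So mean() = 1211.5.

1211.5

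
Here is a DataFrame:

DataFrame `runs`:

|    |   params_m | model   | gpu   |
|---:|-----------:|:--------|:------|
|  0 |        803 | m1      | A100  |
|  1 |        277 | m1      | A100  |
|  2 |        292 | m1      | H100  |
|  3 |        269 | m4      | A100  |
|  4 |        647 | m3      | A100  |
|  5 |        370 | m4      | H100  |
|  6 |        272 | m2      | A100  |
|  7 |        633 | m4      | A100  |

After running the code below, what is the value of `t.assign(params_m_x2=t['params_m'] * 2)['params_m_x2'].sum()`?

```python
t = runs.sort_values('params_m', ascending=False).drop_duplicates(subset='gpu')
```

sort by params_m descending:
   params_m model   gpu
0       803    m1  A100
4       647    m3  A100
7       633    m4  A100
5       370    m4  H100
2       292    m1  H100
1       277    m1  A100
6       272    m2  A100
3       269    m4  A100
drop duplicate gpu (keep=first):
   params_m model   gpu
0       803    m1  A100
5       370    m4  H100
add column params_m_x2 = t['params_m'] * 2:
   params_m model   gpu  params_m_x2
0       803    m1  A100         1606
5       370    m4  H100          740
sum of column 'params_m_x2' → 2346

2346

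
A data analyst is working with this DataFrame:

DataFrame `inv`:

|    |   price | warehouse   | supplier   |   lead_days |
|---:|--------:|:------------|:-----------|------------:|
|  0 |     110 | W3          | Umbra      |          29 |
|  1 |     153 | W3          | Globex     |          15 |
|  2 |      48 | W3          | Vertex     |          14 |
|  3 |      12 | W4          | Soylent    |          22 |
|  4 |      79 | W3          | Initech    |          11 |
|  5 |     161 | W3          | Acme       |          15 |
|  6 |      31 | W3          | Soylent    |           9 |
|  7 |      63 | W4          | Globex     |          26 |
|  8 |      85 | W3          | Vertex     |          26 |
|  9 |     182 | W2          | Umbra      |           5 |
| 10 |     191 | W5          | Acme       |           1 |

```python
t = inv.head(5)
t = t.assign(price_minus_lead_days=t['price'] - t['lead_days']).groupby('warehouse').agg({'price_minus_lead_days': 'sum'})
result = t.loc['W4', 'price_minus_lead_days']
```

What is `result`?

take first 5 rows:
   price warehouse supplier  lead_days
0    110        W3    Umbra         29
1    153        W3   Globex         15
2     48        W3   Vertex         14
3     12        W4  Soylent         22
4     79        W3  Initech         11
add column price_minus_lead_days = t['price'] - t['lead_days']:
   price warehouse supplier  lead_days  price_minus_lead_days
0    110        W3    Umbra         29                     81
1    153        W3   Globex         15                    138
2     48        W3   Vertex         14                     34
3     12        W4  Soylent         22                    -10
4     79        W3  Initech         11                     68
group by warehouse, sum of price_minus_lead_days:
           price_minus_lead_days
warehouse                       
W3                           321
W4                           -10
value at row 'W4', column 'price_minus_lead_days' → -10

-10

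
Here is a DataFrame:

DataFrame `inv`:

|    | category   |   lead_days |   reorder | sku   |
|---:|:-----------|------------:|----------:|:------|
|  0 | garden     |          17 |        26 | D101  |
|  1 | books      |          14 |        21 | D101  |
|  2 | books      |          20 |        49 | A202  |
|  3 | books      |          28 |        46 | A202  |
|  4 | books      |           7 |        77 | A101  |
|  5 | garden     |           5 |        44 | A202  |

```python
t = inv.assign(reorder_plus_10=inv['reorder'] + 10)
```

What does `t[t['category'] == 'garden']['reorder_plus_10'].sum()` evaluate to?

add column reorder_plus_10 = inv['reorder'] + 10:
  category  lead_days  reorder   sku  reorder_plus_10
0   garden         17       26  D101               36
1    books         14       21  D101               31
2    books         20       49  A202               59
3    books         28       46  A202               56
4    books          7       77  A101               87
5   garden          5       44  A202               54
filter rows where category == 'garden':
  category  lead_days  reorder   sku  reorder_plus_10
0   garden         17       26  D101               36
5   garden          5       44  A202               54
So sum() = 90.

90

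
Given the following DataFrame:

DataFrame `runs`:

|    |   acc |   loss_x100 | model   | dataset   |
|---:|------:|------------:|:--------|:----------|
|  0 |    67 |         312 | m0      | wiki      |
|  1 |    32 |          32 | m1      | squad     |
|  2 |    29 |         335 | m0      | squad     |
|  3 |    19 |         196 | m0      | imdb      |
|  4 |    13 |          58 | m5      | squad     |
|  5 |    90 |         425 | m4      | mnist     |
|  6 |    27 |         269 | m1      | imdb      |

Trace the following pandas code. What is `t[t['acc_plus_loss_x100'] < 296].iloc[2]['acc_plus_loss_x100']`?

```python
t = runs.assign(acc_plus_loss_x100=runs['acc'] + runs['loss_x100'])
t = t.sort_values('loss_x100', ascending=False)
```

64

add column acc_plus_loss_x100 = runs['acc'] + runs['loss_x100']:
   acc  loss_x100 model dataset  acc_plus_loss_x100
0   67        312    m0    wiki                 379
1   32         32    m1   squad                  64
2   29        335    m0   squad                 364
3   19        196    m0    imdb                 215
4   13         58    m5   squad                  71
5   90        425    m4   mnist                 515
6   27        269    m1    imdb                 296
sort by loss_x100 descending:
   acc  loss_x100 model dataset  acc_plus_loss_x100
5   90        425    m4   mnist                 515
2   29        335    m0   squad                 364
0   67        312    m0    wiki                 379
6   27        269    m1    imdb                 296
3   19        196    m0    imdb                 215
4   13         58    m5   squad                  71
1   32         32    m1   squad                  64
filter rows where acc_plus_loss_x100 < 296:
   acc  loss_x100 model dataset  acc_plus_loss_x100
3   19        196    m0    imdb                 215
4   13         58    m5   squad                  71
1   32         32    m1   squad                  64
Then the value at position 2, column 'acc_plus_loss_x100': 64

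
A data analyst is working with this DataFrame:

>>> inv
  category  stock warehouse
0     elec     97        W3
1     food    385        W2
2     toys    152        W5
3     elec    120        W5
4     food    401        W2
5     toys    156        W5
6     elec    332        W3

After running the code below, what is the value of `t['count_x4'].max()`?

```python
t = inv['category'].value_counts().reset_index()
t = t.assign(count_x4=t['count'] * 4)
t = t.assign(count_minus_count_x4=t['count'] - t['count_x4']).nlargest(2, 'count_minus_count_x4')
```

8

value_counts of category:
category
elec    3
food    2
toys    2
Name: count, dtype: int64
reset_index():
  category  count
0     elec      3
1     food      2
2     toys      2
add column count_x4 = t['count'] * 4:
  category  count  count_x4
0     elec      3        12
1     food      2         8
2     toys      2         8
add column count_minus_count_x4 = t['count'] - t['count_x4']:
  category  count  count_x4  count_minus_count_x4
0     elec      3        12                    -9
1     food      2         8                    -6
2     toys      2         8                    -6
take 2 rows with largest count_minus_count_x4:
  category  count  count_x4  count_minus_count_x4
1     food      2         8                    -6
2     toys      2         8                    -6
Finally, max of column 'count_x4' = 8.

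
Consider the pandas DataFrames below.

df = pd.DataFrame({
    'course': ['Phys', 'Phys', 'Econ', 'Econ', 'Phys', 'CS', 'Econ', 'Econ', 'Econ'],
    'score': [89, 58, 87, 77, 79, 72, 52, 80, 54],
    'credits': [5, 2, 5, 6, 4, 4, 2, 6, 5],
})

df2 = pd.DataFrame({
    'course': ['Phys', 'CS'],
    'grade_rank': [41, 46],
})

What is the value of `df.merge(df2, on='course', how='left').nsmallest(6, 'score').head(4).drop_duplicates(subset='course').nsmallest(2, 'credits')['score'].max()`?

merge on 'course' (how='left') → 9 rows:
  course  score  credits  grade_rank
0   Phys     89        5        41.0
1   Phys     58        2        41.0
2   Econ     87        5         NaN
3   Econ     77        6         NaN
4   Phys     79        4        41.0
5     CS     72        4        46.0
6   Econ     52        2         NaN
7   Econ     80        6         NaN
8   Econ     54        5         NaN
take 6 rows with smallest score:
  course  score  credits  grade_rank
6   Econ     52        2         NaN
8   Econ     54        5         NaN
1   Phys     58        2        41.0
5     CS     72        4        46.0
3   Econ     77        6         NaN
4   Phys     79        4        41.0
take first 4 rows:
  course  score  credits  grade_rank
6   Econ     52        2         NaN
8   Econ     54        5         NaN
1   Phys     58        2        41.0
5     CS     72        4        46.0
drop duplicate course (keep=first):
  course  score  credits  grade_rank
6   Econ     52        2         NaN
1   Phys     58        2        41.0
5     CS     72        4        46.0
take 2 rows with smallest credits:
  course  score  credits  grade_rank
6   Econ     52        2         NaN
1   Phys     58        2        41.0
Reading off the max of column 'score', we get 58.

58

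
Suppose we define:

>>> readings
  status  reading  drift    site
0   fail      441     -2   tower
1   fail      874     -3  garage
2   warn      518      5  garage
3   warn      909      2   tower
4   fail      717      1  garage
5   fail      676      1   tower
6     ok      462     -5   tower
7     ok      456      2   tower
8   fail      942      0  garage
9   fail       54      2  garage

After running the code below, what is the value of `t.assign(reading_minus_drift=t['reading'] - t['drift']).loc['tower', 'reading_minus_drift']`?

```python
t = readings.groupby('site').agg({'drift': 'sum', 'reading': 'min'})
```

group by site: sum(drift), min(reading):
        drift  reading
site                  
garage      5       54
tower      -2      441
add column reading_minus_drift = t['reading'] - t['drift']:
        drift  reading  reading_minus_drift
site                                       
garage      5       54                   49
tower      -2      441                  443
Finally, value at row 'tower', column 'reading_minus_drift' = 443.

443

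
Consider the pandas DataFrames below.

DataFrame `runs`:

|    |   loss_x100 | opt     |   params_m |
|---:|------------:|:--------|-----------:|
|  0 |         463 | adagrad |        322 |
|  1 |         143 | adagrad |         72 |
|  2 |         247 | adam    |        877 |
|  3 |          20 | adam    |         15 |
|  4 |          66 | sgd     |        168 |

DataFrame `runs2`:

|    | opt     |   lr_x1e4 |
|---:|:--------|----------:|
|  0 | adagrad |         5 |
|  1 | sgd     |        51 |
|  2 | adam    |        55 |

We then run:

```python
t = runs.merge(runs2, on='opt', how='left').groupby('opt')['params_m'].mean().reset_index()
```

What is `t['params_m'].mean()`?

merge on 'opt' (how='left') → 5 rows:
   loss_x100      opt  params_m  lr_x1e4
0        463  adagrad       322        5
1        143  adagrad        72        5
2        247     adam       877       55
3         20     adam        15       55
4         66      sgd       168       51
group by opt, mean of params_m:
opt
adagrad    197.0
adam       446.0
sgd        168.0
Name: params_m, dtype: float64
reset_index():
       opt  params_m
0  adagrad     197.0
1     adam     446.0
2      sgd     168.0
The mean of column 'params_m' is 270.333333333.

270.333333333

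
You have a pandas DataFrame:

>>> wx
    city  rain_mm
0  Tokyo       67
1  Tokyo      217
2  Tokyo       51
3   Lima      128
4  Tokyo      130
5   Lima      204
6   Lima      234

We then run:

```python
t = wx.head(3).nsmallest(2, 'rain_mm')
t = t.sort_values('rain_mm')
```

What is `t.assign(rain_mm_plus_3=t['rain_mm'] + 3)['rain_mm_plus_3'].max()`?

70

take first 3 rows:
    city  rain_mm
0  Tokyo       67
1  Tokyo      217
2  Tokyo       51
take 2 rows with smallest rain_mm:
    city  rain_mm
2  Tokyo       51
0  Tokyo       67
sort by rain_mm:
    city  rain_mm
2  Tokyo       51
0  Tokyo       67
add column rain_mm_plus_3 = t['rain_mm'] + 3:
    city  rain_mm  rain_mm_plus_3
2  Tokyo       51              54
0  Tokyo       67              70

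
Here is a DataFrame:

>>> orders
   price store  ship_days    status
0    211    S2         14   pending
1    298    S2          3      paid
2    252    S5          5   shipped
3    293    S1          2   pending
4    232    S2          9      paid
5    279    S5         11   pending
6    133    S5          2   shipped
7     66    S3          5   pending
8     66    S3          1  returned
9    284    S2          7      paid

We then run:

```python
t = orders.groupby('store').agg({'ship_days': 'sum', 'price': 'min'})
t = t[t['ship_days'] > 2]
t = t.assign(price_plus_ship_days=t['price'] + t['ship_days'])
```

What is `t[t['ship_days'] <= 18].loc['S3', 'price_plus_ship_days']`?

72

group by store: sum(ship_days), min(price):
       ship_days  price
store                  
S1             2    293
S2            33    211
S3             6     66
S5            18    133
filter rows where ship_days > 2:
       ship_days  price
store                  
S2            33    211
S3             6     66
S5            18    133
add column price_plus_ship_days = t['price'] + t['ship_days']:
       ship_days  price  price_plus_ship_days
store                                        
S2            33    211                   244
S3             6     66                    72
S5            18    133                   151
filter rows where ship_days <= 18:
       ship_days  price  price_plus_ship_days
store                                        
S3             6     66                    72
S5            18    133                   151
value at row 'S3', column 'price_plus_ship_days' → 72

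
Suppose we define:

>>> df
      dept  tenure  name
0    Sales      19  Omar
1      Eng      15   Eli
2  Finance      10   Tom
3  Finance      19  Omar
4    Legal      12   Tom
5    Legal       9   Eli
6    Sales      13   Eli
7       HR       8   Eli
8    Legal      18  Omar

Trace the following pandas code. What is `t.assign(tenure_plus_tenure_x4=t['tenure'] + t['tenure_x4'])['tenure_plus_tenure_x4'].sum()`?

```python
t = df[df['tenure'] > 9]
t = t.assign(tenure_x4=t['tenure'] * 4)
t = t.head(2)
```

170

filter rows where tenure > 9:
      dept  tenure  name
0    Sales      19  Omar
1      Eng      15   Eli
2  Finance      10   Tom
3  Finance      19  Omar
4    Legal      12   Tom
6    Sales      13   Eli
8    Legal      18  Omar
add column tenure_x4 = t['tenure'] * 4:
      dept  tenure  name  tenure_x4
0    Sales      19  Omar         76
1      Eng      15   Eli         60
2  Finance      10   Tom         40
3  Finance      19  Omar         76
4    Legal      12   Tom         48
6    Sales      13   Eli         52
8    Legal      18  Omar         72
take first 2 rows:
    dept  tenure  name  tenure_x4
0  Sales      19  Omar         76
1    Eng      15   Eli         60
add column tenure_plus_tenure_x4 = t['tenure'] + t['tenure_x4']:
    dept  tenure  name  tenure_x4  tenure_plus_tenure_x4
0  Sales      19  Omar         76                     95
1    Eng      15   Eli         60                     75
Then the sum of column 'tenure_plus_tenure_x4': 170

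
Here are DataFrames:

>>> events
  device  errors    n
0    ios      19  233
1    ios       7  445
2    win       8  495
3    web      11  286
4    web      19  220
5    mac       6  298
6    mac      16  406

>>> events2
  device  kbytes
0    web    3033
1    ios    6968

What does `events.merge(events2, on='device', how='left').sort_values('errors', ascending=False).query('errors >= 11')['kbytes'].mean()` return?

merge on 'device' (how='left') → 7 rows:
  device  errors    n  kbytes
0    ios      19  233  6968.0
1    ios       7  445  6968.0
2    win       8  495     NaN
3    web      11  286  3033.0
4    web      19  220  3033.0
5    mac       6  298     NaN
6    mac      16  406     NaN
sort by errors descending:
  device  errors    n  kbytes
0    ios      19  233  6968.0
4    web      19  220  3033.0
6    mac      16  406     NaN
3    web      11  286  3033.0
2    win       8  495     NaN
1    ios       7  445  6968.0
5    mac       6  298     NaN
filter rows where errors >= 11:
  device  errors    n  kbytes
0    ios      19  233  6968.0
4    web      19  220  3033.0
6    mac      16  406     NaN
3    web      11  286  3033.0

4344.66666667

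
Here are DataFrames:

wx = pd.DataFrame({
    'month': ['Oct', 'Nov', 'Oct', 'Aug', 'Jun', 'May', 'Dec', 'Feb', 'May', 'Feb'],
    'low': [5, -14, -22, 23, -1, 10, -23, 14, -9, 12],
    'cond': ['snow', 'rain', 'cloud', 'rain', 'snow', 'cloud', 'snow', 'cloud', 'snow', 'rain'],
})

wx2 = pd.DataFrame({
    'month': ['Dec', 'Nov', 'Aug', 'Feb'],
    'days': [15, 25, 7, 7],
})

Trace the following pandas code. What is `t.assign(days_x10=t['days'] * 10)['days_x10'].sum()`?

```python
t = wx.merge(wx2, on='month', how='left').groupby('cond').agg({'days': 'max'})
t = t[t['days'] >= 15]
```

400.0

merge on 'month' (how='left') → 10 rows:
  month  low   cond  days
0   Oct    5   snow   NaN
1   Nov  -14   rain  25.0
2   Oct  -22  cloud   NaN
3   Aug   23   rain   7.0
4   Jun   -1   snow   NaN
5   May   10  cloud   NaN
6   Dec  -23   snow  15.0
7   Feb   14  cloud   7.0
8   May   -9   snow   NaN
9   Feb   12   rain   7.0
group by cond, max of days:
       days
cond       
cloud   7.0
rain   25.0
snow   15.0
filter rows where days >= 15:
      days
cond      
rain  25.0
snow  15.0
add column days_x10 = t['days'] * 10:
      days  days_x10
cond                
rain  25.0     250.0
snow  15.0     150.0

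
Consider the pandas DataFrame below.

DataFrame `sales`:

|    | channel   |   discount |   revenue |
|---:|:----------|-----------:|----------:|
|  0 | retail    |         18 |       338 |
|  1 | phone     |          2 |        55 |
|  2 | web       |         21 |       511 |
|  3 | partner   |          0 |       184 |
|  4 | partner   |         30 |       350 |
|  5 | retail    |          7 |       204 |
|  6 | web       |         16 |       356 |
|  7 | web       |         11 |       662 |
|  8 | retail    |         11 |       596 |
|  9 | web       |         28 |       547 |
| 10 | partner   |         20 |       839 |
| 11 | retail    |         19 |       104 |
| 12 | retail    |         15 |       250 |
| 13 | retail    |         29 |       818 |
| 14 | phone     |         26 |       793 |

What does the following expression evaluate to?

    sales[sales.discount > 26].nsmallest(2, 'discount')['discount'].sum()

57

filter rows where discount > 26:
    channel  discount  revenue
4   partner        30      350
9       web        28      547
13   retail        29      818
take 2 rows with smallest discount:
   channel  discount  revenue
9      web        28      547
13  retail        29      818
So sum() = 57.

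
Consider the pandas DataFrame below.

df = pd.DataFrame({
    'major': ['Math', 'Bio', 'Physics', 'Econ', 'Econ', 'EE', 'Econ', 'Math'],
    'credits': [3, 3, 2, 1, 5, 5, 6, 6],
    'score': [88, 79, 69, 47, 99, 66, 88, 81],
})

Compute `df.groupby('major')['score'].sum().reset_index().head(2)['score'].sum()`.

group by major, sum of score:
major
Bio         79
EE          66
Econ       234
Math       169
Physics     69
Name: score, dtype: int64
reset_index():
     major  score
0      Bio     79
1       EE     66
2     Econ    234
3     Math    169
4  Physics     69
take first 2 rows:
  major  score
0   Bio     79
1    EE     66

145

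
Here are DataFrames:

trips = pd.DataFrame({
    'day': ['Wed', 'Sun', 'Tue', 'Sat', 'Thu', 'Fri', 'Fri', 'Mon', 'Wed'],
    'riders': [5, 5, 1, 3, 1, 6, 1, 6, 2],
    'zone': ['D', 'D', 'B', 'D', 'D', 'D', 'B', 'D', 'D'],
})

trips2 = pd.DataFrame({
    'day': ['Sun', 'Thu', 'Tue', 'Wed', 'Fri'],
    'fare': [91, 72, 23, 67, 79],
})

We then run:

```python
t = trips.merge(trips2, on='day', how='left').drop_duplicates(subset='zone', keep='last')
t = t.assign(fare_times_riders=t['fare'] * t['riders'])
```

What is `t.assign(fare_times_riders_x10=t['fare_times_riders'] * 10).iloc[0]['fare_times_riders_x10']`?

790.0

merge on 'day' (how='left') → 9 rows:
   day  riders zone  fare
0  Wed       5    D  67.0
1  Sun       5    D  91.0
2  Tue       1    B  23.0
3  Sat       3    D   NaN
4  Thu       1    D  72.0
5  Fri       6    D  79.0
6  Fri       1    B  79.0
7  Mon       6    D   NaN
8  Wed       2    D  67.0
drop duplicate zone (keep=last):
   day  riders zone  fare
6  Fri       1    B  79.0
8  Wed       2    D  67.0
add column fare_times_riders = t['fare'] * t['riders']:
   day  riders zone  fare  fare_times_riders
6  Fri       1    B  79.0               79.0
8  Wed       2    D  67.0              134.0
add column fare_times_riders_x10 = t['fare_times_riders'] * 10:
   day  riders zone  fare  fare_times_riders  fare_times_riders_x10
6  Fri       1    B  79.0               79.0                  790.0
8  Wed       2    D  67.0              134.0                 1340.0
Finally, value at position 0, column 'fare_times_riders_x10' = 790.0.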